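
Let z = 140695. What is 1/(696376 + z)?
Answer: 1/837071 ≈ 1.1946e-6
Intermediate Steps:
1/(696376 + z) = 1/(696376 + 140695) = 1/837071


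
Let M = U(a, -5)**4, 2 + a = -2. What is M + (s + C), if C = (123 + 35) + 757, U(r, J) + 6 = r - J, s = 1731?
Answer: 3271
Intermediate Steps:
a = -4 (a = -2 - 2 = -4)
U(r, J) = -6 + r - J (U(r, J) = -6 + (r - J) = -6 + r - J)
C = 915 (C = 158 + 757 = 915)
M = 625 (M = (-6 - 4 - 1*(-5))**4 = (-6 - 4 + 5)**4 = (-5)**4 = 625)
M + (s + C) = 625 + (1731 + 915) = 625 + 2646 = 3271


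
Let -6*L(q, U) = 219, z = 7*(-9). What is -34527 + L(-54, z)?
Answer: -69127/2 ≈ -34564.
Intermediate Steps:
z = -63
L(q, U) = -73/2 (L(q, U) = -1/6*219 = -73/2)
-34527 + L(-54, z) = -34527 - 73/2 = -69127/2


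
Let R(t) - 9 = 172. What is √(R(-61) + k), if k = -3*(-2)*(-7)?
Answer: √139 ≈ 11.790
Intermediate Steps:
k = -42 (k = 6*(-7) = -42)
R(t) = 181 (R(t) = 9 + 172 = 181)
√(R(-61) + k) = √(181 - 42) = √139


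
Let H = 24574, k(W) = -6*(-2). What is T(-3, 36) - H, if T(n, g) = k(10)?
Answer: -24562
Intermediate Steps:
k(W) = 12
T(n, g) = 12
T(-3, 36) - H = 12 - 1*24574 = 12 - 24574 = -24562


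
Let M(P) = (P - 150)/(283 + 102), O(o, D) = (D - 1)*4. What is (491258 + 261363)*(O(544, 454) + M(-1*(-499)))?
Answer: 525306126749/385 ≈ 1.3644e+9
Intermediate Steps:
O(o, D) = -4 + 4*D (O(o, D) = (-1 + D)*4 = -4 + 4*D)
M(P) = -30/77 + P/385 (M(P) = (-150 + P)/385 = (-150 + P)*(1/385) = -30/77 + P/385)
(491258 + 261363)*(O(544, 454) + M(-1*(-499))) = (491258 + 261363)*((-4 + 4*454) + (-30/77 + (-1*(-499))/385)) = 752621*((-4 + 1816) + (-30/77 + (1/385)*499)) = 752621*(1812 + (-30/77 + 499/385)) = 752621*(1812 + 349/385) = 752621*(697969/385) = 525306126749/385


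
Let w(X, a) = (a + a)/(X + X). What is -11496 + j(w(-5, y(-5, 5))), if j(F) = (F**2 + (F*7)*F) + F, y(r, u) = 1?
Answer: -287397/25 ≈ -11496.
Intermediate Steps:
w(X, a) = a/X (w(X, a) = (2*a)/((2*X)) = (2*a)*(1/(2*X)) = a/X)
j(F) = F + 8*F**2 (j(F) = (F**2 + (7*F)*F) + F = (F**2 + 7*F**2) + F = 8*F**2 + F = F + 8*F**2)
-11496 + j(w(-5, y(-5, 5))) = -11496 + (1/(-5))*(1 + 8*(1/(-5))) = -11496 + (1*(-1/5))*(1 + 8*(1*(-1/5))) = -11496 - (1 + 8*(-1/5))/5 = -11496 - (1 - 8/5)/5 = -11496 - 1/5*(-3/5) = -11496 + 3/25 = -287397/25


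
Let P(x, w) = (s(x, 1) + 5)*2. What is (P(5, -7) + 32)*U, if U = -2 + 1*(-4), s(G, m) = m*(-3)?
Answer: -216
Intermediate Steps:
s(G, m) = -3*m
U = -6 (U = -2 - 4 = -6)
P(x, w) = 4 (P(x, w) = (-3*1 + 5)*2 = (-3 + 5)*2 = 2*2 = 4)
(P(5, -7) + 32)*U = (4 + 32)*(-6) = 36*(-6) = -216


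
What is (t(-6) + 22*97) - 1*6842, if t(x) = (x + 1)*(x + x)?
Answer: -4648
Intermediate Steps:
t(x) = 2*x*(1 + x) (t(x) = (1 + x)*(2*x) = 2*x*(1 + x))
(t(-6) + 22*97) - 1*6842 = (2*(-6)*(1 - 6) + 22*97) - 1*6842 = (2*(-6)*(-5) + 2134) - 6842 = (60 + 2134) - 6842 = 2194 - 6842 = -4648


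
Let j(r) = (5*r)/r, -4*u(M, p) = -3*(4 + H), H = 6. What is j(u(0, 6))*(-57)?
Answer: -285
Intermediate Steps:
u(M, p) = 15/2 (u(M, p) = -(-3)*(4 + 6)/4 = -(-3)*10/4 = -¼*(-30) = 15/2)
j(r) = 5
j(u(0, 6))*(-57) = 5*(-57) = -285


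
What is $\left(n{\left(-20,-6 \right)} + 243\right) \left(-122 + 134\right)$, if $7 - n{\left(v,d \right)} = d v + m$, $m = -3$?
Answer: $1596$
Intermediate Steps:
$n{\left(v,d \right)} = 10 - d v$ ($n{\left(v,d \right)} = 7 - \left(d v - 3\right) = 7 - \left(-3 + d v\right) = 10 - d v$)
$\left(n{\left(-20,-6 \right)} + 243\right) \left(-122 + 134\right) = \left(\left(10 - \left(-6\right) \left(-20\right)\right) + 243\right) \left(-122 + 134\right) = \left(\left(10 - 120\right) + 243\right) 12 = \left(-110 + 243\right) 12 = 133 \cdot 12 = 1596$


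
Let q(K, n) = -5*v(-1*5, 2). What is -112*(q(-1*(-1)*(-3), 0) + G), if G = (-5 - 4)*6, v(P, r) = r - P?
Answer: 9968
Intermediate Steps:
G = -54 (G = -9*6 = -54)
q(K, n) = -35 (q(K, n) = -5*(2 - (-1)*5) = -5*(2 - 1*(-5)) = -5*(2 + 5) = -5*7 = -35)
-112*(q(-1*(-1)*(-3), 0) + G) = -112*(-35 - 54) = -112*(-89) = 9968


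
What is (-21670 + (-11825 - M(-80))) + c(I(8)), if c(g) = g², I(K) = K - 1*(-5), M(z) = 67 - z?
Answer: -33473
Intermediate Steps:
I(K) = 5 + K (I(K) = K + 5 = 5 + K)
(-21670 + (-11825 - M(-80))) + c(I(8)) = (-21670 + (-11825 - (67 - 1*(-80)))) + (5 + 8)² = (-21670 + (-11825 - (67 + 80))) + 13² = (-21670 + (-11825 - 1*147)) + 169 = (-21670 + (-11825 - 147)) + 169 = (-21670 - 11972) + 169 = -33642 + 169 = -33473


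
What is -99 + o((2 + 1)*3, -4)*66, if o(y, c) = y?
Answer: 495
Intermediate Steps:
-99 + o((2 + 1)*3, -4)*66 = -99 + ((2 + 1)*3)*66 = -99 + (3*3)*66 = -99 + 9*66 = -99 + 594 = 495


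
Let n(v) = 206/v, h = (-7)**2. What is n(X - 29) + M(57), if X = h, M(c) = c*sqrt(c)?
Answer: 103/10 + 57*sqrt(57) ≈ 440.64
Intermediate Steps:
M(c) = c**(3/2)
h = 49
X = 49
n(X - 29) + M(57) = 206/(49 - 29) + 57**(3/2) = 206/20 + 57*sqrt(57) = 206*(1/20) + 57*sqrt(57) = 103/10 + 57*sqrt(57)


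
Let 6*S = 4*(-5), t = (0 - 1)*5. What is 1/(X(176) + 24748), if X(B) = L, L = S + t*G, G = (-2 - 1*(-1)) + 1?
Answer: 3/74234 ≈ 4.0413e-5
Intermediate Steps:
t = -5 (t = -1*5 = -5)
G = 0 (G = (-2 + 1) + 1 = -1 + 1 = 0)
S = -10/3 (S = (4*(-5))/6 = (⅙)*(-20) = -10/3 ≈ -3.3333)
L = -10/3 (L = -10/3 - 5*0 = -10/3 + 0 = -10/3 ≈ -3.3333)
X(B) = -10/3
1/(X(176) + 24748) = 1/(-10/3 + 24748) = 1/(74234/3) = 3/74234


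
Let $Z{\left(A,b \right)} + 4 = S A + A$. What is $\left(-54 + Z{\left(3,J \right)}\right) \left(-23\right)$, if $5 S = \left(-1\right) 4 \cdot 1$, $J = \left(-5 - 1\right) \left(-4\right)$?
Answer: $\frac{6601}{5} \approx 1320.2$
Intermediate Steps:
$J = 24$ ($J = \left(-6\right) \left(-4\right) = 24$)
$S = - \frac{4}{5}$ ($S = \frac{\left(-1\right) 4 \cdot 1}{5} = \frac{\left(-4\right) 1}{5} = \frac{1}{5} \left(-4\right) = - \frac{4}{5} \approx -0.8$)
$Z{\left(A,b \right)} = -4 + \frac{A}{5}$ ($Z{\left(A,b \right)} = -4 + \left(- \frac{4 A}{5} + A\right) = -4 + \frac{A}{5}$)
$\left(-54 + Z{\left(3,J \right)}\right) \left(-23\right) = \left(-54 + \left(-4 + \frac{1}{5} \cdot 3\right)\right) \left(-23\right) = \left(-54 + \left(-4 + \frac{3}{5}\right)\right) \left(-23\right) = \left(-54 - \frac{17}{5}\right) \left(-23\right) = \left(- \frac{287}{5}\right) \left(-23\right) = \frac{6601}{5}$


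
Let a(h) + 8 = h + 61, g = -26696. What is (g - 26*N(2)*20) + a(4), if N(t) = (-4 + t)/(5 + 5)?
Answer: -26535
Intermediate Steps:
N(t) = -⅖ + t/10 (N(t) = (-4 + t)/10 = (-4 + t)*(⅒) = -⅖ + t/10)
a(h) = 53 + h (a(h) = -8 + (h + 61) = -8 + (61 + h) = 53 + h)
(g - 26*N(2)*20) + a(4) = (-26696 - 26*(-⅖ + (⅒)*2)*20) + (53 + 4) = (-26696 - 26*(-⅖ + ⅕)*20) + 57 = (-26696 - 26*(-⅕)*20) + 57 = (-26696 + (26/5)*20) + 57 = (-26696 + 104) + 57 = -26592 + 57 = -26535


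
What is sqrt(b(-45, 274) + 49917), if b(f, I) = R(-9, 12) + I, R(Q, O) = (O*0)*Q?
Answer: sqrt(50191) ≈ 224.03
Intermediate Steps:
R(Q, O) = 0 (R(Q, O) = 0*Q = 0)
b(f, I) = I (b(f, I) = 0 + I = I)
sqrt(b(-45, 274) + 49917) = sqrt(274 + 49917) = sqrt(50191)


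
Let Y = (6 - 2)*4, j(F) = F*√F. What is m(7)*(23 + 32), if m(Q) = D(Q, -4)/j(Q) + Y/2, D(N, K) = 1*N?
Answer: 440 + 55*√7/7 ≈ 460.79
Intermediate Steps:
D(N, K) = N
j(F) = F^(3/2)
Y = 16 (Y = 4*4 = 16)
m(Q) = 8 + Q^(-½) (m(Q) = Q/(Q^(3/2)) + 16/2 = Q/Q^(3/2) + 16*(½) = Q^(-½) + 8 = 8 + Q^(-½))
m(7)*(23 + 32) = (8 + 7^(-½))*(23 + 32) = (8 + √7/7)*55 = 440 + 55*√7/7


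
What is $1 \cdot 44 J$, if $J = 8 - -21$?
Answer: $1276$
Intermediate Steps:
$J = 29$ ($J = 8 + 21 = 29$)
$1 \cdot 44 J = 1 \cdot 44 \cdot 29 = 44 \cdot 29 = 1276$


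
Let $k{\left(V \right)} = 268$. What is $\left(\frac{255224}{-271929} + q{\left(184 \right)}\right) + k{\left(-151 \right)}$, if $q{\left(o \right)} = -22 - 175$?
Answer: $\frac{19051735}{271929} \approx 70.061$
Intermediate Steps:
$q{\left(o \right)} = -197$ ($q{\left(o \right)} = -22 - 175 = -197$)
$\left(\frac{255224}{-271929} + q{\left(184 \right)}\right) + k{\left(-151 \right)} = \left(\frac{255224}{-271929} - 197\right) + 268 = \left(255224 \left(- \frac{1}{271929}\right) - 197\right) + 268 = \left(- \frac{255224}{271929} - 197\right) + 268 = - \frac{53825237}{271929} + 268 = \frac{19051735}{271929}$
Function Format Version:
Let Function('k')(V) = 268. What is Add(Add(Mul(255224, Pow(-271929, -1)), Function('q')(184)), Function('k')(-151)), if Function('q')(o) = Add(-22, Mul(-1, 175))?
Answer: Rational(19051735, 271929) ≈ 70.061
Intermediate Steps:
Function('q')(o) = -197 (Function('q')(o) = Add(-22, -175) = -197)
Add(Add(Mul(255224, Pow(-271929, -1)), Function('q')(184)), Function('k')(-151)) = Add(Add(Mul(255224, Pow(-271929, -1)), -197), 268) = Add(Add(Mul(255224, Rational(-1, 271929)), -197), 268) = Add(Add(Rational(-255224, 271929), -197), 268) = Add(Rational(-53825237, 271929), 268) = Rational(19051735, 271929)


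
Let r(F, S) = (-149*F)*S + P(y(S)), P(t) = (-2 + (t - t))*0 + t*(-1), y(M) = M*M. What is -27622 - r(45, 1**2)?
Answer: -20916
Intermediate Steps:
y(M) = M**2
P(t) = -t (P(t) = (-2 + 0)*0 - t = -2*0 - t = 0 - t = -t)
r(F, S) = -S**2 - 149*F*S (r(F, S) = (-149*F)*S - S**2 = -149*F*S - S**2 = -S**2 - 149*F*S)
-27622 - r(45, 1**2) = -27622 - 1**2*(-1*1**2 - 149*45) = -27622 - (-1*1 - 6705) = -27622 - (-1 - 6705) = -27622 - (-6706) = -27622 - 1*(-6706) = -27622 + 6706 = -20916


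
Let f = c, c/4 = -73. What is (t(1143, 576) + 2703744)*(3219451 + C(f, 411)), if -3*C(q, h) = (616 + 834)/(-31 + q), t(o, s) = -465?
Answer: 2811094298969617/323 ≈ 8.7031e+12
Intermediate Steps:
c = -292 (c = 4*(-73) = -292)
f = -292
C(q, h) = -1450/(3*(-31 + q)) (C(q, h) = -(616 + 834)/(3*(-31 + q)) = -1450/(3*(-31 + q)))
(t(1143, 576) + 2703744)*(3219451 + C(f, 411)) = (-465 + 2703744)*(3219451 - 1450/(-93 + 3*(-292))) = 2703279*(3219451 - 1450/(-93 - 876)) = 2703279*(3219451 - 1450/(-969)) = 2703279*(3219451 - 1450*(-1/969)) = 2703279*(3219451 + 1450/969) = 2703279*(3119649469/969) = 2811094298969617/323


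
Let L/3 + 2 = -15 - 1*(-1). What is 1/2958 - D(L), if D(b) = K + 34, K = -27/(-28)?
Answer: -1447927/41412 ≈ -34.964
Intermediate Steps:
K = 27/28 (K = -27*(-1/28) = 27/28 ≈ 0.96429)
L = -48 (L = -6 + 3*(-15 - 1*(-1)) = -6 + 3*(-15 + 1) = -6 + 3*(-14) = -6 - 42 = -48)
D(b) = 979/28 (D(b) = 27/28 + 34 = 979/28)
1/2958 - D(L) = 1/2958 - 1*979/28 = 1/2958 - 979/28 = -1447927/41412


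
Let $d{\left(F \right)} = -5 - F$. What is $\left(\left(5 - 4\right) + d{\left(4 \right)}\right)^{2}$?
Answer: $64$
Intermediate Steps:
$\left(\left(5 - 4\right) + d{\left(4 \right)}\right)^{2} = \left(\left(5 - 4\right) - 9\right)^{2} = \left(1 - 9\right)^{2} = \left(-8\right)^{2} = 64$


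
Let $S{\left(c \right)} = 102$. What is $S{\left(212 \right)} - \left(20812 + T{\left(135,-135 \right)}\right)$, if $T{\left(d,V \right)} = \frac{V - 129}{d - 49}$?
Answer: $- \frac{890398}{43} \approx -20707.0$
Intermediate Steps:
$T{\left(d,V \right)} = \frac{-129 + V}{-49 + d}$
$S{\left(212 \right)} - \left(20812 + T{\left(135,-135 \right)}\right) = 102 - \left(20812 + \frac{-129 - 135}{-49 + 135}\right) = 102 - \left(20812 + \frac{1}{86} \left(-264\right)\right) = 102 - \frac{894784}{43} = - \frac{890398}{43}$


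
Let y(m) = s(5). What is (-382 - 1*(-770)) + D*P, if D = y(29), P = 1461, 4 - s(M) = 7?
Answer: -3995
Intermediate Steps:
s(M) = -3 (s(M) = 4 - 1*7 = 4 - 7 = -3)
y(m) = -3
D = -3
(-382 - 1*(-770)) + D*P = (-382 - 1*(-770)) - 3*1461 = (-382 + 770) - 4383 = 388 - 4383 = -3995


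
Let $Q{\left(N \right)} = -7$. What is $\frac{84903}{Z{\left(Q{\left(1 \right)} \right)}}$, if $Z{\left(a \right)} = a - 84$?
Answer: $-933$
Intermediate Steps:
$Z{\left(a \right)} = -84 + a$
$\frac{84903}{Z{\left(Q{\left(1 \right)} \right)}} = \frac{84903}{-84 - 7} = \frac{84903}{-91} = 84903 \left(- \frac{1}{91}\right) = -933$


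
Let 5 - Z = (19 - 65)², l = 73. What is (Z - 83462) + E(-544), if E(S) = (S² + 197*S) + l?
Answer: 103268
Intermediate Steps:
Z = -2111 (Z = 5 - (19 - 65)² = 5 - 1*(-46)² = 5 - 1*2116 = 5 - 2116 = -2111)
E(S) = 73 + S² + 197*S (E(S) = (S² + 197*S) + 73 = 73 + S² + 197*S)
(Z - 83462) + E(-544) = (-2111 - 83462) + (73 + (-544)² + 197*(-544)) = -85573 + (73 + 295936 - 107168) = -85573 + 188841 = 103268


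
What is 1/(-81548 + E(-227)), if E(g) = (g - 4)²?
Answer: -1/28187 ≈ -3.5477e-5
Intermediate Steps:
E(g) = (-4 + g)²
1/(-81548 + E(-227)) = 1/(-81548 + (-4 - 227)²) = 1/(-81548 + (-231)²) = 1/(-81548 + 53361) = 1/(-28187) = -1/28187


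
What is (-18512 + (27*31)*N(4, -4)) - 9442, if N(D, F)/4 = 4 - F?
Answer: -1170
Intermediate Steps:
N(D, F) = 16 - 4*F (N(D, F) = 4*(4 - F) = 16 - 4*F)
(-18512 + (27*31)*N(4, -4)) - 9442 = (-18512 + (27*31)*(16 - 4*(-4))) - 9442 = (-18512 + 837*(16 + 16)) - 9442 = (-18512 + 837*32) - 9442 = (-18512 + 26784) - 9442 = 8272 - 9442 = -1170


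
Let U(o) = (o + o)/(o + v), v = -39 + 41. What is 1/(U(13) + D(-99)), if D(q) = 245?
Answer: 15/3701 ≈ 0.0040530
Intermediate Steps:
v = 2
U(o) = 2*o/(2 + o) (U(o) = (o + o)/(o + 2) = (2*o)/(2 + o) = 2*o/(2 + o))
1/(U(13) + D(-99)) = 1/(2*13/(2 + 13) + 245) = 1/(2*13/15 + 245) = 1/(2*13*(1/15) + 245) = 1/(26/15 + 245) = 1/(3701/15) = 15/3701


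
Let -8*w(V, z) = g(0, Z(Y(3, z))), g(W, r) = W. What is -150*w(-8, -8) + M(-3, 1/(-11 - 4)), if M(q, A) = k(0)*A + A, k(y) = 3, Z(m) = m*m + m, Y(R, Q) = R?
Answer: -4/15 ≈ -0.26667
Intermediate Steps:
Z(m) = m + m² (Z(m) = m² + m = m + m²)
w(V, z) = 0 (w(V, z) = -⅛*0 = 0)
M(q, A) = 4*A (M(q, A) = 3*A + A = 4*A)
-150*w(-8, -8) + M(-3, 1/(-11 - 4)) = -150*0 + 4/(-11 - 4) = 0 + 4/(-15) = 0 + 4*(-1/15) = 0 - 4/15 = -4/15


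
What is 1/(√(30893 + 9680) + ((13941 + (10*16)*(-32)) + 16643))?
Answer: 25464/648374723 - √40573/648374723 ≈ 3.8963e-5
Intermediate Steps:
1/(√(30893 + 9680) + ((13941 + (10*16)*(-32)) + 16643)) = 1/(√40573 + ((13941 + 160*(-32)) + 16643)) = 1/(√40573 + ((13941 - 5120) + 16643)) = 1/(√40573 + (8821 + 16643)) = 1/(√40573 + 25464) = 1/(25464 + √40573)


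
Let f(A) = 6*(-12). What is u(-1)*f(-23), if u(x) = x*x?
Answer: -72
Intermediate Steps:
f(A) = -72
u(x) = x**2
u(-1)*f(-23) = (-1)**2*(-72) = 1*(-72) = -72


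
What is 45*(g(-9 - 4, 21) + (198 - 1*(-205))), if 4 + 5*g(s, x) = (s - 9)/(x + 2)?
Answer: 416079/23 ≈ 18090.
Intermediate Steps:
g(s, x) = -⅘ + (-9 + s)/(5*(2 + x)) (g(s, x) = -⅘ + ((s - 9)/(x + 2))/5 = -⅘ + ((-9 + s)/(2 + x))/5 = -⅘ + (-9 + s)/(5*(2 + x)))
45*(g(-9 - 4, 21) + (198 - 1*(-205))) = 45*((-17 + (-9 - 4) - 4*21)/(5*(2 + 21)) + (198 - 1*(-205))) = 45*((⅕)*(-17 - 13 - 84)/23 + (198 + 205)) = 45*((⅕)*(1/23)*(-114) + 403) = 45*(-114/115 + 403) = 45*(46231/115) = 416079/23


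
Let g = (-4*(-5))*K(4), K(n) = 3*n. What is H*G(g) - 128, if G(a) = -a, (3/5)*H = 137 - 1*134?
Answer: -1328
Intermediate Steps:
H = 5 (H = 5*(137 - 1*134)/3 = 5*(137 - 134)/3 = (5/3)*3 = 5)
g = 240 (g = (-4*(-5))*(3*4) = 20*12 = 240)
H*G(g) - 128 = 5*(-1*240) - 128 = 5*(-240) - 128 = -1200 - 128 = -1328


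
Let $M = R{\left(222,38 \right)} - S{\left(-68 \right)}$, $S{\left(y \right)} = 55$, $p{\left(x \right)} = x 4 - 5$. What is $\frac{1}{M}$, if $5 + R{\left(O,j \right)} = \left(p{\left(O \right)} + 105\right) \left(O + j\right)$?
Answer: $\frac{1}{256820} \approx 3.8938 \cdot 10^{-6}$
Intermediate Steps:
$p{\left(x \right)} = -5 + 4 x$ ($p{\left(x \right)} = 4 x - 5 = -5 + 4 x$)
$R{\left(O,j \right)} = -5 + \left(100 + 4 O\right) \left(O + j\right)$ ($R{\left(O,j \right)} = -5 + \left(\left(-5 + 4 O\right) + 105\right) \left(O + j\right) = -5 + \left(100 + 4 O\right) \left(O + j\right)$)
$M = 256820$ ($M = \left(-5 + 4 \cdot 222^{2} + 100 \cdot 222 + 100 \cdot 38 + 4 \cdot 222 \cdot 38\right) - 55 = \left(-5 + 4 \cdot 49284 + 22200 + 3800 + 33744\right) - 55 = \left(-5 + 197136 + 22200 + 3800 + 33744\right) - 55 = 256875 - 55 = 256820$)
$\frac{1}{M} = \frac{1}{256820}$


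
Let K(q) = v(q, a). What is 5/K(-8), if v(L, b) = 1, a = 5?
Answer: 5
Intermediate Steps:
K(q) = 1
5/K(-8) = 5/1 = 5*1 = 5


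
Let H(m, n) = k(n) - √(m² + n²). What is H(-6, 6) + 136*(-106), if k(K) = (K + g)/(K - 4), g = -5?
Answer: -28831/2 - 6*√2 ≈ -14424.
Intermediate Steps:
k(K) = (-5 + K)/(-4 + K) (k(K) = (K - 5)/(K - 4) = (-5 + K)/(-4 + K))
H(m, n) = -√(m² + n²) + (-5 + n)/(-4 + n) (H(m, n) = (-5 + n)/(-4 + n) - √(m² + n²) = -√(m² + n²) + (-5 + n)/(-4 + n))
H(-6, 6) + 136*(-106) = (-5 + 6 + √((-6)² + 6²)*(4 - 1*6))/(-4 + 6) + 136*(-106) = (-5 + 6 + √(36 + 36)*(4 - 6))/2 - 14416 = (-5 + 6 + √72*(-2))/2 - 14416 = (-5 + 6 + (6*√2)*(-2))/2 - 14416 = (-5 + 6 - 12*√2)/2 - 14416 = (1 - 12*√2)/2 - 14416 = (½ - 6*√2) - 14416 = -28831/2 - 6*√2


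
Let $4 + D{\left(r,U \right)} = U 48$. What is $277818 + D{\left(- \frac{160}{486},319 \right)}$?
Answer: $293126$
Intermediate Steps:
$D{\left(r,U \right)} = -4 + 48 U$ ($D{\left(r,U \right)} = -4 + U 48 = -4 + 48 U$)
$277818 + D{\left(- \frac{160}{486},319 \right)} = 277818 + \left(-4 + 48 \cdot 319\right) = 277818 + \left(-4 + 15312\right) = 277818 + 15308 = 293126$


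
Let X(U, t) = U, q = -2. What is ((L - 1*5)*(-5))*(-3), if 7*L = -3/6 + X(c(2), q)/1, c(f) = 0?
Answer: -1065/14 ≈ -76.071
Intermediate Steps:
L = -1/14 (L = (-3/6 + 0/1)/7 = (-3*1/6 + 0*1)/7 = (-1/2 + 0)/7 = (1/7)*(-1/2) = -1/14 ≈ -0.071429)
((L - 1*5)*(-5))*(-3) = ((-1/14 - 1*5)*(-5))*(-3) = ((-1/14 - 5)*(-5))*(-3) = -71/14*(-5)*(-3) = (355/14)*(-3) = -1065/14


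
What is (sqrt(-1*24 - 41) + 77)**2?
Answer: (77 + I*sqrt(65))**2 ≈ 5864.0 + 1241.6*I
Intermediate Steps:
(sqrt(-1*24 - 41) + 77)**2 = (sqrt(-24 - 41) + 77)**2 = (sqrt(-65) + 77)**2 = (I*sqrt(65) + 77)**2 = (77 + I*sqrt(65))**2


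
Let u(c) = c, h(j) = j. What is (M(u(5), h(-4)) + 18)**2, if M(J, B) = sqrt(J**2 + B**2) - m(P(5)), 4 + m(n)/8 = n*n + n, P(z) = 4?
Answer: (110 - sqrt(41))**2 ≈ 10732.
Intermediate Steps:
m(n) = -32 + 8*n + 8*n**2 (m(n) = -32 + 8*(n*n + n) = -32 + 8*(n**2 + n) = -32 + 8*(n + n**2) = -32 + (8*n + 8*n**2) = -32 + 8*n + 8*n**2)
M(J, B) = -128 + sqrt(B**2 + J**2) (M(J, B) = sqrt(J**2 + B**2) - (-32 + 8*4 + 8*4**2) = sqrt(B**2 + J**2) - (-32 + 32 + 8*16) = sqrt(B**2 + J**2) - (-32 + 32 + 128) = sqrt(B**2 + J**2) - 1*128 = sqrt(B**2 + J**2) - 128 = -128 + sqrt(B**2 + J**2))
(M(u(5), h(-4)) + 18)**2 = ((-128 + sqrt((-4)**2 + 5**2)) + 18)**2 = ((-128 + sqrt(16 + 25)) + 18)**2 = ((-128 + sqrt(41)) + 18)**2 = (-110 + sqrt(41))**2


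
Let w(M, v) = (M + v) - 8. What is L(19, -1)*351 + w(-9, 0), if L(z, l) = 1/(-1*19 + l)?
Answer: -691/20 ≈ -34.550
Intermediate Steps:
w(M, v) = -8 + M + v
L(z, l) = 1/(-19 + l)
L(19, -1)*351 + w(-9, 0) = 351/(-19 - 1) + (-8 - 9 + 0) = 351/(-20) - 17 = -1/20*351 - 17 = -351/20 - 17 = -691/20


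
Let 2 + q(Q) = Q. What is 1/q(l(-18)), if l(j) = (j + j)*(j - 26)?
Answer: 1/1582 ≈ 0.00063211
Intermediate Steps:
l(j) = 2*j*(-26 + j) (l(j) = (2*j)*(-26 + j) = 2*j*(-26 + j))
q(Q) = -2 + Q
1/q(l(-18)) = 1/(-2 + 2*(-18)*(-26 - 18)) = 1/(-2 + 2*(-18)*(-44)) = 1/(-2 + 1584) = 1/1582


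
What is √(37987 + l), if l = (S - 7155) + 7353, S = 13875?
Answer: 2*√13015 ≈ 228.17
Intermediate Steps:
l = 14073 (l = (13875 - 7155) + 7353 = 6720 + 7353 = 14073)
√(37987 + l) = √(37987 + 14073) = √52060 = 2*√13015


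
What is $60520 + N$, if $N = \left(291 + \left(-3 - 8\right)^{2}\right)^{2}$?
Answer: $230264$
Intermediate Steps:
$N = 169744$ ($N = \left(291 + \left(-11\right)^{2}\right)^{2} = \left(291 + 121\right)^{2} = 412^{2} = 169744$)
$60520 + N = 60520 + 169744 = 230264$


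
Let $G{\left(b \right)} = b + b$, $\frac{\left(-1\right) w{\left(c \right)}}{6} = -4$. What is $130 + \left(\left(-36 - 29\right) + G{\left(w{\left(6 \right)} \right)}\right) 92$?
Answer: $-1434$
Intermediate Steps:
$w{\left(c \right)} = 24$ ($w{\left(c \right)} = \left(-6\right) \left(-4\right) = 24$)
$G{\left(b \right)} = 2 b$
$130 + \left(\left(-36 - 29\right) + G{\left(w{\left(6 \right)} \right)}\right) 92 = 130 + \left(\left(-36 - 29\right) + 2 \cdot 24\right) 92 = 130 + \left(-65 + 48\right) 92 = 130 - 1564 = -1434$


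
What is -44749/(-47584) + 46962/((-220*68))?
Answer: -97824673/44491040 ≈ -2.1987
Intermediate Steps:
-44749/(-47584) + 46962/((-220*68)) = -44749*(-1/47584) + 46962/(-14960) = 44749/47584 + 46962*(-1/14960) = 44749/47584 - 23481/7480 = -97824673/44491040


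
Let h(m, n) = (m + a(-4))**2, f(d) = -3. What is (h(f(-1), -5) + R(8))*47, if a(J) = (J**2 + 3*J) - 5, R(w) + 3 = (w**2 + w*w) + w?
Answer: 7003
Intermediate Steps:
R(w) = -3 + w + 2*w**2 (R(w) = -3 + ((w**2 + w*w) + w) = -3 + ((w**2 + w**2) + w) = -3 + (2*w**2 + w) = -3 + (w + 2*w**2) = -3 + w + 2*w**2)
a(J) = -5 + J**2 + 3*J
h(m, n) = (-1 + m)**2 (h(m, n) = (m + (-5 + (-4)**2 + 3*(-4)))**2 = (m + (-5 + 16 - 12))**2 = (m - 1)**2 = (-1 + m)**2)
(h(f(-1), -5) + R(8))*47 = ((-1 - 3)**2 + (-3 + 8 + 2*8**2))*47 = ((-4)**2 + (-3 + 8 + 2*64))*47 = (16 + (-3 + 8 + 128))*47 = (16 + 133)*47 = 149*47 = 7003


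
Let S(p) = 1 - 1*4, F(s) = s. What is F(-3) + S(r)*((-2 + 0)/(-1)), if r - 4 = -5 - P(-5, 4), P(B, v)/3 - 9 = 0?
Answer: -9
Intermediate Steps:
P(B, v) = 27 (P(B, v) = 27 + 3*0 = 27 + 0 = 27)
r = -28 (r = 4 + (-5 - 1*27) = 4 + (-5 - 27) = 4 - 32 = -28)
S(p) = -3 (S(p) = 1 - 4 = -3)
F(-3) + S(r)*((-2 + 0)/(-1)) = -3 - 3*(-2 + 0)/(-1) = -3 - (-6)*(-1) = -3 - 3*2 = -3 - 6 = -9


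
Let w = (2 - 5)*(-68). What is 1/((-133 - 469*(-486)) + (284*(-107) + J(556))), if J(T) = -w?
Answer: 1/197209 ≈ 5.0708e-6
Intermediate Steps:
w = 204 (w = -3*(-68) = 204)
J(T) = -204 (J(T) = -1*204 = -204)
1/((-133 - 469*(-486)) + (284*(-107) + J(556))) = 1/((-133 - 469*(-486)) + (284*(-107) - 204)) = 1/((-133 + 227934) + (-30388 - 204)) = 1/(227801 - 30592) = 1/197209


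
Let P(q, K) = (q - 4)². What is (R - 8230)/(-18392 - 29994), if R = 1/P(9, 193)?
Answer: 205749/1209650 ≈ 0.17009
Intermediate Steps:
P(q, K) = (-4 + q)²
R = 1/25 (R = 1/((-4 + 9)²) = 1/(5²) = 1/25 ≈ 0.040000)
(R - 8230)/(-18392 - 29994) = (1/25 - 8230)/(-18392 - 29994) = -205749/25/(-48386) = -205749/25*(-1/48386) = 205749/1209650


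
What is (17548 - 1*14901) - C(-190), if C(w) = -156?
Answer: 2803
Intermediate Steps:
(17548 - 1*14901) - C(-190) = (17548 - 1*14901) - 1*(-156) = (17548 - 14901) + 156 = 2647 + 156 = 2803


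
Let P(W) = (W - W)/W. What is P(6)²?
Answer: 0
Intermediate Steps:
P(W) = 0 (P(W) = 0/W = 0)
P(6)² = 0² = 0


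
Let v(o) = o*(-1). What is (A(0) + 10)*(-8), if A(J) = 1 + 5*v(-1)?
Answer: -128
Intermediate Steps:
v(o) = -o
A(J) = 6 (A(J) = 1 + 5*(-1*(-1)) = 1 + 5*1 = 1 + 5 = 6)
(A(0) + 10)*(-8) = (6 + 10)*(-8) = 16*(-8) = -128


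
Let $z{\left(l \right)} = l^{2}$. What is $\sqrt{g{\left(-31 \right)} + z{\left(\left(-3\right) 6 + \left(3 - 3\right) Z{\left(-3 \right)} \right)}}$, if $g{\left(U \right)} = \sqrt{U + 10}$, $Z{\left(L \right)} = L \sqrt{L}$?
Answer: $\sqrt{324 + i \sqrt{21}} \approx 18.0 + 0.1273 i$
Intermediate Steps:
$Z{\left(L \right)} = L^{\frac{3}{2}}$
$g{\left(U \right)} = \sqrt{10 + U}$
$\sqrt{g{\left(-31 \right)} + z{\left(\left(-3\right) 6 + \left(3 - 3\right) Z{\left(-3 \right)} \right)}} = \sqrt{\sqrt{10 - 31} + \left(\left(-3\right) 6 + \left(3 - 3\right) \left(-3\right)^{\frac{3}{2}}\right)^{2}} = \sqrt{\sqrt{-21} + \left(-18 + 0 \left(- 3 i \sqrt{3}\right)\right)^{2}} = \sqrt{i \sqrt{21} + \left(-18 + 0\right)^{2}} = \sqrt{i \sqrt{21} + \left(-18\right)^{2}} = \sqrt{i \sqrt{21} + 324} = \sqrt{324 + i \sqrt{21}}$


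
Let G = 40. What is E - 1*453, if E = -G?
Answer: -493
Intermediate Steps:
E = -40 (E = -1*40 = -40)
E - 1*453 = -40 - 1*453 = -40 - 453 = -493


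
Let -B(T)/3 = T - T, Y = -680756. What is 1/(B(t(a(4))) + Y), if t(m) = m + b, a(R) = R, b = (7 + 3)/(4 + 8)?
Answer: -1/680756 ≈ -1.4690e-6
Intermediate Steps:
b = 5/6 (b = 10/12 = 10*(1/12) = 5/6 ≈ 0.83333)
t(m) = 5/6 + m (t(m) = m + 5/6 = 5/6 + m)
B(T) = 0 (B(T) = -3*(T - T) = -3*0 = 0)
1/(B(t(a(4))) + Y) = 1/(0 - 680756) = 1/(-680756) = -1/680756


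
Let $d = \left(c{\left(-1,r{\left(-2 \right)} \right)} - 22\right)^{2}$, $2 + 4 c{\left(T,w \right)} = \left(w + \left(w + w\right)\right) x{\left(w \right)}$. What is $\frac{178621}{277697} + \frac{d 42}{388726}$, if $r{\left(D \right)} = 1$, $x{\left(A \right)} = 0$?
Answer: $\frac{150678318617}{215896088044} \approx 0.69792$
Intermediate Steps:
$c{\left(T,w \right)} = - \frac{1}{2}$ ($c{\left(T,w \right)} = - \frac{1}{2} + \frac{\left(w + \left(w + w\right)\right) 0}{4} = - \frac{1}{2} + \frac{\left(w + 2 w\right) 0}{4} = - \frac{1}{2} + \frac{3 w 0}{4} = - \frac{1}{2} + \frac{1}{4} \cdot 0 = - \frac{1}{2} + 0 = - \frac{1}{2}$)
$d = \frac{2025}{4}$ ($d = \left(- \frac{1}{2} - 22\right)^{2} = \left(- \frac{45}{2}\right)^{2} = \frac{2025}{4} \approx 506.25$)
$\frac{178621}{277697} + \frac{d 42}{388726} = \frac{178621}{277697} + \frac{\frac{2025}{4} \cdot 42}{388726} = 178621 \cdot \frac{1}{277697} + \frac{42525}{2} \cdot \frac{1}{388726} = \frac{178621}{277697} + \frac{42525}{777452} = \frac{150678318617}{215896088044}$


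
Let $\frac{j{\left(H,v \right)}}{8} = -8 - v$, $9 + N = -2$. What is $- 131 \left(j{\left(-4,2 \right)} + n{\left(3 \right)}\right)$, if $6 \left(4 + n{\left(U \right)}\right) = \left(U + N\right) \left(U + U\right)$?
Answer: $12052$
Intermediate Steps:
$N = -11$ ($N = -9 - 2 = -11$)
$j{\left(H,v \right)} = -64 - 8 v$ ($j{\left(H,v \right)} = 8 \left(-8 - v\right) = -64 - 8 v$)
$n{\left(U \right)} = -4 + \frac{U \left(-11 + U\right)}{3}$ ($n{\left(U \right)} = -4 + \frac{\left(U - 11\right) \left(U + U\right)}{6} = -4 + \frac{\left(-11 + U\right) 2 U}{6} = -4 + \frac{2 U \left(-11 + U\right)}{6} = -4 + \frac{U \left(-11 + U\right)}{3}$)
$- 131 \left(j{\left(-4,2 \right)} + n{\left(3 \right)}\right) = - 131 \left(\left(-64 - 16\right) - \left(15 - 3\right)\right) = - 131 \left(\left(-64 - 16\right) - 12\right) = - 131 \left(-80 - 12\right) = \left(-131\right) \left(-92\right) = 12052$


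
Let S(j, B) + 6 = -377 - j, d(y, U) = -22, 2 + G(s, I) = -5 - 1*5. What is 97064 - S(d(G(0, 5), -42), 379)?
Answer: 97425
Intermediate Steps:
G(s, I) = -12 (G(s, I) = -2 + (-5 - 1*5) = -2 + (-5 - 5) = -2 - 10 = -12)
S(j, B) = -383 - j (S(j, B) = -6 + (-377 - j) = -383 - j)
97064 - S(d(G(0, 5), -42), 379) = 97064 - (-383 - 1*(-22)) = 97064 - (-383 + 22) = 97064 - 1*(-361) = 97064 + 361 = 97425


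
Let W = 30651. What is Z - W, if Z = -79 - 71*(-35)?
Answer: -28245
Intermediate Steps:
Z = 2406 (Z = -79 + 2485 = 2406)
Z - W = 2406 - 1*30651 = 2406 - 30651 = -28245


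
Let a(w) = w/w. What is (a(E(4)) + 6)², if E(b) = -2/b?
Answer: 49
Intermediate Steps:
a(w) = 1
(a(E(4)) + 6)² = (1 + 6)² = 7² = 49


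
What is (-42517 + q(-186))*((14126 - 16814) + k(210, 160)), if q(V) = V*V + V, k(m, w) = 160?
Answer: 20494496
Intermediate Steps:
q(V) = V + V**2 (q(V) = V**2 + V = V + V**2)
(-42517 + q(-186))*((14126 - 16814) + k(210, 160)) = (-42517 - 186*(1 - 186))*((14126 - 16814) + 160) = (-42517 - 186*(-185))*(-2688 + 160) = (-42517 + 34410)*(-2528) = -8107*(-2528) = 20494496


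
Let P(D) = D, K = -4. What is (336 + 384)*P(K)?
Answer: -2880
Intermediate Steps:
(336 + 384)*P(K) = (336 + 384)*(-4) = 720*(-4) = -2880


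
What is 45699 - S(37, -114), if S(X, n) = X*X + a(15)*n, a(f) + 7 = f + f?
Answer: 46952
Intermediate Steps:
a(f) = -7 + 2*f (a(f) = -7 + (f + f) = -7 + 2*f)
S(X, n) = X**2 + 23*n (S(X, n) = X*X + (-7 + 2*15)*n = X**2 + (-7 + 30)*n = X**2 + 23*n)
45699 - S(37, -114) = 45699 - (37**2 + 23*(-114)) = 45699 - (1369 - 2622) = 45699 - 1*(-1253) = 45699 + 1253 = 46952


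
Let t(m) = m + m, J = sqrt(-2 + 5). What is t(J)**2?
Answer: 12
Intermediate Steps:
J = sqrt(3) ≈ 1.7320
t(m) = 2*m
t(J)**2 = (2*sqrt(3))**2 = 12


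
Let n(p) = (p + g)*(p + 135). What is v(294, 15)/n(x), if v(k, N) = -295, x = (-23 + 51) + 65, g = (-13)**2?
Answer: -295/59736 ≈ -0.0049384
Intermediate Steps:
g = 169
x = 93 (x = 28 + 65 = 93)
n(p) = (135 + p)*(169 + p) (n(p) = (p + 169)*(p + 135) = (169 + p)*(135 + p) = (135 + p)*(169 + p))
v(294, 15)/n(x) = -295/(22815 + 93**2 + 304*93) = -295/(22815 + 8649 + 28272) = -295/59736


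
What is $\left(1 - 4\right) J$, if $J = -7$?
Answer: $21$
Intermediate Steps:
$\left(1 - 4\right) J = \left(1 - 4\right) \left(-7\right) = \left(-3\right) \left(-7\right) = 21$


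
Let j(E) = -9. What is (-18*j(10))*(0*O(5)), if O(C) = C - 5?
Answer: 0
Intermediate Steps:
O(C) = -5 + C
(-18*j(10))*(0*O(5)) = (-18*(-9))*(0*(-5 + 5)) = 162*(0*0) = 162*0 = 0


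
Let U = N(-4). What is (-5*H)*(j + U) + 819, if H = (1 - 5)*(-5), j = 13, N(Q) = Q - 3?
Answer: 219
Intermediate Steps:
N(Q) = -3 + Q
U = -7 (U = -3 - 4 = -7)
H = 20 (H = -4*(-5) = 20)
(-5*H)*(j + U) + 819 = (-5*20)*(13 - 7) + 819 = -100*6 + 819 = -600 + 819 = 219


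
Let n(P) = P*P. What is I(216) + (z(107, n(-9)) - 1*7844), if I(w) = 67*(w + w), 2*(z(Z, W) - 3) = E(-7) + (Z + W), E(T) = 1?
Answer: 42395/2 ≈ 21198.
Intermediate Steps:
n(P) = P²
z(Z, W) = 7/2 + W/2 + Z/2 (z(Z, W) = 3 + (1 + (Z + W))/2 = 3 + (1 + (W + Z))/2 = 3 + (1 + W + Z)/2 = 3 + (½ + W/2 + Z/2) = 7/2 + W/2 + Z/2)
I(w) = 134*w (I(w) = 67*(2*w) = 134*w)
I(216) + (z(107, n(-9)) - 1*7844) = 134*216 + ((7/2 + (½)*(-9)² + (½)*107) - 1*7844) = 28944 + ((7/2 + (½)*81 + 107/2) - 7844) = 28944 + ((7/2 + 81/2 + 107/2) - 7844) = 28944 + (195/2 - 7844) = 28944 - 15493/2 = 42395/2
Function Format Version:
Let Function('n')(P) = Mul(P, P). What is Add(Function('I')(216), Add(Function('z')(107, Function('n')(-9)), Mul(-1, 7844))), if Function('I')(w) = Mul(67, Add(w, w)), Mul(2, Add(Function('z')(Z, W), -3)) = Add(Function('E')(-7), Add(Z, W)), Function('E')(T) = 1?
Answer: Rational(42395, 2) ≈ 21198.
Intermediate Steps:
Function('n')(P) = Pow(P, 2)
Function('z')(Z, W) = Add(Rational(7, 2), Mul(Rational(1, 2), W), Mul(Rational(1, 2), Z)) (Function('z')(Z, W) = Add(3, Mul(Rational(1, 2), Add(1, Add(Z, W)))) = Add(3, Mul(Rational(1, 2), Add(1, Add(W, Z)))) = Add(3, Mul(Rational(1, 2), Add(1, W, Z))) = Add(3, Add(Rational(1, 2), Mul(Rational(1, 2), W), Mul(Rational(1, 2), Z))) = Add(Rational(7, 2), Mul(Rational(1, 2), W), Mul(Rational(1, 2), Z)))
Function('I')(w) = Mul(134, w) (Function('I')(w) = Mul(67, Mul(2, w)) = Mul(134, w))
Add(Function('I')(216), Add(Function('z')(107, Function('n')(-9)), Mul(-1, 7844))) = Add(Mul(134, 216), Add(Add(Rational(7, 2), Mul(Rational(1, 2), Pow(-9, 2)), Mul(Rational(1, 2), 107)), Mul(-1, 7844))) = Add(28944, Add(Add(Rational(7, 2), Mul(Rational(1, 2), 81), Rational(107, 2)), -7844)) = Add(28944, Add(Add(Rational(7, 2), Rational(81, 2), Rational(107, 2)), -7844)) = Add(28944, Add(Rational(195, 2), -7844)) = Add(28944, Rational(-15493, 2)) = Rational(42395, 2)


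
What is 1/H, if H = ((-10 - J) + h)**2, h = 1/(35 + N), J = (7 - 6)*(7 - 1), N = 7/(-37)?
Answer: 1658944/423166041 ≈ 0.0039203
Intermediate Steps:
N = -7/37 (N = 7*(-1/37) = -7/37 ≈ -0.18919)
J = 6 (J = 1*6 = 6)
h = 37/1288 (h = 1/(35 - 7/37) = 1/(1288/37) = 37/1288 ≈ 0.028727)
H = 423166041/1658944 (H = ((-10 - 1*6) + 37/1288)**2 = ((-10 - 6) + 37/1288)**2 = (-16 + 37/1288)**2 = (-20571/1288)**2 = 423166041/1658944 ≈ 255.08)
1/H = 1/(423166041/1658944) = 1658944/423166041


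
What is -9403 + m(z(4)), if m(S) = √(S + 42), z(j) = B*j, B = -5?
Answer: -9403 + √22 ≈ -9398.3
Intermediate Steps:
z(j) = -5*j
m(S) = √(42 + S)
-9403 + m(z(4)) = -9403 + √(42 - 5*4) = -9403 + √(42 - 20) = -9403 + √22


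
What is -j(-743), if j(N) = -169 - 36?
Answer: 205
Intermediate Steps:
j(N) = -205
-j(-743) = -1*(-205) = 205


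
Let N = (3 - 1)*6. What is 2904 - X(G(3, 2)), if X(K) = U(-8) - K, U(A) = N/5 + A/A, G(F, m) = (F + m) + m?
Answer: 14538/5 ≈ 2907.6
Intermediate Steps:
G(F, m) = F + 2*m
N = 12 (N = 2*6 = 12)
U(A) = 17/5 (U(A) = 12/5 + A/A = 12*(⅕) + 1 = 12/5 + 1 = 17/5)
X(K) = 17/5 - K
2904 - X(G(3, 2)) = 2904 - (17/5 - (3 + 2*2)) = 2904 - (17/5 - (3 + 4)) = 2904 - (17/5 - 1*7) = 2904 - (17/5 - 7) = 2904 - 1*(-18/5) = 2904 + 18/5 = 14538/5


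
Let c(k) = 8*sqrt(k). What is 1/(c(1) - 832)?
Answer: -1/824 ≈ -0.0012136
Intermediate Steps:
1/(c(1) - 832) = 1/(8*sqrt(1) - 832) = 1/(8*1 - 832) = 1/(8 - 832) = 1/(-824) = -1/824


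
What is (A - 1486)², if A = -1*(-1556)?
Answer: 4900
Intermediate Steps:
A = 1556
(A - 1486)² = (1556 - 1486)² = 70² = 4900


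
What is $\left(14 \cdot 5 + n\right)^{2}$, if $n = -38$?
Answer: $1024$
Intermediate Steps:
$\left(14 \cdot 5 + n\right)^{2} = \left(14 \cdot 5 - 38\right)^{2} = \left(70 - 38\right)^{2} = 32^{2} = 1024$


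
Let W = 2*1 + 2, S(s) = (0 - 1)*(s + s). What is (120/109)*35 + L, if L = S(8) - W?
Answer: 2020/109 ≈ 18.532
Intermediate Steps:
S(s) = -2*s
W = 4 (W = 2 + 2 = 4)
L = -20 (L = -2*8 - 1*4 = -16 - 4 = -20)
(120/109)*35 + L = (120/109)*35 - 20 = 4200/109 - 20 = 2020/109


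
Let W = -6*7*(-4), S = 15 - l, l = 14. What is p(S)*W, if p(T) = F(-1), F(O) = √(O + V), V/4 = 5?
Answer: 168*√19 ≈ 732.29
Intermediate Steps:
V = 20 (V = 4*5 = 20)
S = 1 (S = 15 - 1*14 = 15 - 14 = 1)
F(O) = √(20 + O) (F(O) = √(O + 20) = √(20 + O))
p(T) = √19 (p(T) = √(20 - 1) = √19)
W = 168 (W = -42*(-4) = -1*(-168) = 168)
p(S)*W = √19*168 = 168*√19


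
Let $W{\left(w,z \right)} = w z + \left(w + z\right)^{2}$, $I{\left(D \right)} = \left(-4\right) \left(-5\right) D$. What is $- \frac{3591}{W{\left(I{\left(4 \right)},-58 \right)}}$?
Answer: $\frac{3591}{4156} \approx 0.86405$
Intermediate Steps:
$I{\left(D \right)} = 20 D$
$W{\left(w,z \right)} = \left(w + z\right)^{2} + w z$
$- \frac{3591}{W{\left(I{\left(4 \right)},-58 \right)}} = - \frac{3591}{\left(20 \cdot 4 - 58\right)^{2} + 20 \cdot 4 \left(-58\right)} = - \frac{3591}{\left(80 - 58\right)^{2} + 80 \left(-58\right)} = - \frac{3591}{22^{2} - 4640} = - \frac{3591}{484 - 4640} = - \frac{3591}{-4156} = \left(-3591\right) \left(- \frac{1}{4156}\right) = \frac{3591}{4156}$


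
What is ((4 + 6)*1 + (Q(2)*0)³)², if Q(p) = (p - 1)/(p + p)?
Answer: 100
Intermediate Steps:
Q(p) = (-1 + p)/(2*p) (Q(p) = (-1 + p)/((2*p)) = (-1 + p)*(1/(2*p)) = (-1 + p)/(2*p))
((4 + 6)*1 + (Q(2)*0)³)² = ((4 + 6)*1 + (((½)*(-1 + 2)/2)*0)³)² = (10*1 + (((½)*(½)*1)*0)³)² = (10 + ((¼)*0)³)² = (10 + 0³)² = (10 + 0)² = 10² = 100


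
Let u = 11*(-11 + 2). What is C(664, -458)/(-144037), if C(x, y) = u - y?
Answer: -359/144037 ≈ -0.0024924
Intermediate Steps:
u = -99 (u = 11*(-9) = -99)
C(x, y) = -99 - y
C(664, -458)/(-144037) = (-99 - 1*(-458))/(-144037) = (-99 + 458)*(-1/144037) = 359*(-1/144037) = -359/144037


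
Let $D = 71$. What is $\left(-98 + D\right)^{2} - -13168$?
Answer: $13897$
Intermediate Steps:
$\left(-98 + D\right)^{2} - -13168 = \left(-98 + 71\right)^{2} - -13168 = \left(-27\right)^{2} + \left(-2938 + 16106\right) = 729 + 13168 = 13897$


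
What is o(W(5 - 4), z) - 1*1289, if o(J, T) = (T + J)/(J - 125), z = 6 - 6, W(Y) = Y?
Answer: -159837/124 ≈ -1289.0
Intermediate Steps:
z = 0
o(J, T) = (J + T)/(-125 + J)
o(W(5 - 4), z) - 1*1289 = ((5 - 4) + 0)/(-125 + (5 - 4)) - 1*1289 = (1 + 0)/(-125 + 1) - 1289 = 1/(-124) - 1289 = -1/124*1 - 1289 = -1/124 - 1289 = -159837/124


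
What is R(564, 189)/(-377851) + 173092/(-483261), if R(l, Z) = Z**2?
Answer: -82665551473/182600652111 ≈ -0.45271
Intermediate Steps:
R(564, 189)/(-377851) + 173092/(-483261) = 189**2/(-377851) + 173092/(-483261) = 35721*(-1/377851) + 173092*(-1/483261) = -35721/377851 - 173092/483261 = -82665551473/182600652111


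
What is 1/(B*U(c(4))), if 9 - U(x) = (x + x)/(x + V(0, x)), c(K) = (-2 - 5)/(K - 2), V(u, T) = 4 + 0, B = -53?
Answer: -1/1219 ≈ -0.00082034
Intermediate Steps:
V(u, T) = 4
c(K) = -7/(-2 + K)
U(x) = 9 - 2*x/(4 + x) (U(x) = 9 - (x + x)/(x + 4) = 9 - 2*x/(4 + x))
1/(B*U(c(4))) = 1/(-53*(36 + 7*(-7/(-2 + 4)))/(4 - 7/(-2 + 4))) = 1/(-53*(36 + 7*(-7/2))/(4 - 7/2)) = 1/(-53*(36 - 49/2)/1/2) = 1/(-106*23/2) = 1/(-53*23) = 1/(-1219) = -1/1219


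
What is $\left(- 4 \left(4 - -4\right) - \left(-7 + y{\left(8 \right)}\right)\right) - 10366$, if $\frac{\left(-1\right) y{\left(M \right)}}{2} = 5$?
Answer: $-10381$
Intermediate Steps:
$y{\left(M \right)} = -10$ ($y{\left(M \right)} = \left(-2\right) 5 = -10$)
$\left(- 4 \left(4 - -4\right) - \left(-7 + y{\left(8 \right)}\right)\right) - 10366 = \left(- 4 \left(4 - -4\right) + \left(\left(5 \cdot 2 - 3\right) - -10\right)\right) - 10366 = \left(- 4 \left(4 + 4\right) + \left(\left(10 - 3\right) + 10\right)\right) - 10366 = \left(\left(-4\right) 8 + \left(7 + 10\right)\right) - 10366 = \left(-32 + 17\right) - 10366 = -15 - 10366 = -10381$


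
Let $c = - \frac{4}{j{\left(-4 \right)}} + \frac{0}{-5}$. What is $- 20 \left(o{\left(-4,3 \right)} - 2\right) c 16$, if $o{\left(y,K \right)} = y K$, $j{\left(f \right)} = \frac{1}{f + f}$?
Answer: $143360$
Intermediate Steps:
$j{\left(f \right)} = \frac{1}{2 f}$
$o{\left(y,K \right)} = K y$
$c = 32$ ($c = - \frac{4}{\frac{1}{2} \frac{1}{-4}} + \frac{0}{-5} = - \frac{4}{\frac{1}{2} \left(- \frac{1}{4}\right)} + 0 \left(- \frac{1}{5}\right) = - \frac{4}{- \frac{1}{8}} + 0 = \left(-4\right) \left(-8\right) + 0 = 32 + 0 = 32$)
$- 20 \left(o{\left(-4,3 \right)} - 2\right) c 16 = - 20 \left(3 \left(-4\right) - 2\right) 32 \cdot 16 = - 20 \left(-12 - 2\right) 32 \cdot 16 = - 20 \left(\left(-14\right) 32\right) 16 = \left(-20\right) \left(-448\right) 16 = 8960 \cdot 16 = 143360$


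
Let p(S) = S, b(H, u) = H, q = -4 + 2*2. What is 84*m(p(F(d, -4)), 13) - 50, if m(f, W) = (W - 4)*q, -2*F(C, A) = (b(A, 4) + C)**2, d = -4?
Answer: -50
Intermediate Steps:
q = 0 (q = -4 + 4 = 0)
F(C, A) = -(A + C)**2/2
m(f, W) = 0 (m(f, W) = (W - 4)*0 = (-4 + W)*0 = 0)
84*m(p(F(d, -4)), 13) - 50 = 84*0 - 50 = 0 - 50 = -50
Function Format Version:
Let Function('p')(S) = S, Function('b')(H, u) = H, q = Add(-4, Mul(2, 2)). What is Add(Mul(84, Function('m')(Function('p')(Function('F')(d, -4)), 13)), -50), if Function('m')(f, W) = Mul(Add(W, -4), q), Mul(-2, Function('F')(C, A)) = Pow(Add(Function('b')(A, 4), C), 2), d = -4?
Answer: -50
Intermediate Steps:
q = 0 (q = Add(-4, 4) = 0)
Function('F')(C, A) = Mul(Rational(-1, 2), Pow(Add(A, C), 2))
Function('m')(f, W) = 0 (Function('m')(f, W) = Mul(Add(W, -4), 0) = Mul(Add(-4, W), 0) = 0)
Add(Mul(84, Function('m')(Function('p')(Function('F')(d, -4)), 13)), -50) = Add(Mul(84, 0), -50) = Add(0, -50) = -50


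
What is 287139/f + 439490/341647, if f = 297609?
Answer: 76298785781/33892407341 ≈ 2.2512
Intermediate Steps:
287139/f + 439490/341647 = 287139/297609 + 439490/341647 = 287139*(1/297609) + 439490*(1/341647) = 95713/99203 + 439490/341647 = 76298785781/33892407341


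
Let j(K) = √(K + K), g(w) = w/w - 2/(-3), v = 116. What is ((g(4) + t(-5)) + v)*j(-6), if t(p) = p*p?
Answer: 856*I*√3/3 ≈ 494.21*I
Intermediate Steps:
t(p) = p²
g(w) = 5/3 (g(w) = 1 - 2*(-⅓) = 1 + ⅔ = 5/3)
j(K) = √2*√K (j(K) = √(2*K) = √2*√K)
((g(4) + t(-5)) + v)*j(-6) = ((5/3 + (-5)²) + 116)*(√2*√(-6)) = ((5/3 + 25) + 116)*(√2*(I*√6)) = (80/3 + 116)*(2*I*√3) = 428*(2*I*√3)/3 = 856*I*√3/3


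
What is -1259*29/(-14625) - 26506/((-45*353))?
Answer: 7167611/1720875 ≈ 4.1651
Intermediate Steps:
-1259*29/(-14625) - 26506/((-45*353)) = -36511*(-1/14625) - 26506/(-15885) = 36511/14625 - 26506*(-1/15885) = 36511/14625 + 26506/15885 = 7167611/1720875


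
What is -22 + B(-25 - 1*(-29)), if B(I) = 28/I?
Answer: -15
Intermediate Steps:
-22 + B(-25 - 1*(-29)) = -22 + 28/(-25 - 1*(-29)) = -22 + 28/(-25 + 29) = -22 + 28/4 = -22 + 28*(¼) = -22 + 7 = -15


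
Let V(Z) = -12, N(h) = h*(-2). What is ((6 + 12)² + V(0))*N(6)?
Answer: -3744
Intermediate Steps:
N(h) = -2*h
((6 + 12)² + V(0))*N(6) = ((6 + 12)² - 12)*(-2*6) = (18² - 12)*(-12) = (324 - 12)*(-12) = 312*(-12) = -3744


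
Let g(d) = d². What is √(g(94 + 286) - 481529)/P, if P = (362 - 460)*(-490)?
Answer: I*√337129/48020 ≈ 0.012091*I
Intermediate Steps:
P = 48020 (P = -98*(-490) = 48020)
√(g(94 + 286) - 481529)/P = √((94 + 286)² - 481529)/48020 = √(380² - 481529)*(1/48020) = √(144400 - 481529)*(1/48020) = √(-337129)*(1/48020) = (I*√337129)*(1/48020) = I*√337129/48020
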